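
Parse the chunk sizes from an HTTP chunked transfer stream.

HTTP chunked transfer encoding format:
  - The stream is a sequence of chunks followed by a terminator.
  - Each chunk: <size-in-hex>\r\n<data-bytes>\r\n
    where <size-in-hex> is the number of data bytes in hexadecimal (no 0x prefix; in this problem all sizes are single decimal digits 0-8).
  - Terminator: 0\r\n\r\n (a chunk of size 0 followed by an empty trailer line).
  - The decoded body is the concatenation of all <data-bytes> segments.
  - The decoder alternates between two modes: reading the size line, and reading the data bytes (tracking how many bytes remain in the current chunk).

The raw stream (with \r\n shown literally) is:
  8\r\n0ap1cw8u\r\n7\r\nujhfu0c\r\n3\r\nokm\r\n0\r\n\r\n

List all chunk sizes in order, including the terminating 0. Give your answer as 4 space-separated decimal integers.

Answer: 8 7 3 0

Derivation:
Chunk 1: stream[0..1]='8' size=0x8=8, data at stream[3..11]='0ap1cw8u' -> body[0..8], body so far='0ap1cw8u'
Chunk 2: stream[13..14]='7' size=0x7=7, data at stream[16..23]='ujhfu0c' -> body[8..15], body so far='0ap1cw8uujhfu0c'
Chunk 3: stream[25..26]='3' size=0x3=3, data at stream[28..31]='okm' -> body[15..18], body so far='0ap1cw8uujhfu0cokm'
Chunk 4: stream[33..34]='0' size=0 (terminator). Final body='0ap1cw8uujhfu0cokm' (18 bytes)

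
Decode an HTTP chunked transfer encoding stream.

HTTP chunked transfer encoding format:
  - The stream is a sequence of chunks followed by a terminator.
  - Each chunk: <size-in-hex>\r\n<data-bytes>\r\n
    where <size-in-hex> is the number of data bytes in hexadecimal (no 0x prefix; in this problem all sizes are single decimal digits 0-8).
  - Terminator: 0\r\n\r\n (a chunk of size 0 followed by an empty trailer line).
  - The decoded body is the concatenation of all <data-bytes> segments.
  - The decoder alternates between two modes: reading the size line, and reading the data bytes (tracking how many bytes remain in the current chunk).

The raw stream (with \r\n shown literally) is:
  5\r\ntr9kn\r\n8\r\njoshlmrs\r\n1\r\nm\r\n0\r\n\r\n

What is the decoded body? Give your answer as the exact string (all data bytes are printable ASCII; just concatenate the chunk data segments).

Answer: tr9knjoshlmrsm

Derivation:
Chunk 1: stream[0..1]='5' size=0x5=5, data at stream[3..8]='tr9kn' -> body[0..5], body so far='tr9kn'
Chunk 2: stream[10..11]='8' size=0x8=8, data at stream[13..21]='joshlmrs' -> body[5..13], body so far='tr9knjoshlmrs'
Chunk 3: stream[23..24]='1' size=0x1=1, data at stream[26..27]='m' -> body[13..14], body so far='tr9knjoshlmrsm'
Chunk 4: stream[29..30]='0' size=0 (terminator). Final body='tr9knjoshlmrsm' (14 bytes)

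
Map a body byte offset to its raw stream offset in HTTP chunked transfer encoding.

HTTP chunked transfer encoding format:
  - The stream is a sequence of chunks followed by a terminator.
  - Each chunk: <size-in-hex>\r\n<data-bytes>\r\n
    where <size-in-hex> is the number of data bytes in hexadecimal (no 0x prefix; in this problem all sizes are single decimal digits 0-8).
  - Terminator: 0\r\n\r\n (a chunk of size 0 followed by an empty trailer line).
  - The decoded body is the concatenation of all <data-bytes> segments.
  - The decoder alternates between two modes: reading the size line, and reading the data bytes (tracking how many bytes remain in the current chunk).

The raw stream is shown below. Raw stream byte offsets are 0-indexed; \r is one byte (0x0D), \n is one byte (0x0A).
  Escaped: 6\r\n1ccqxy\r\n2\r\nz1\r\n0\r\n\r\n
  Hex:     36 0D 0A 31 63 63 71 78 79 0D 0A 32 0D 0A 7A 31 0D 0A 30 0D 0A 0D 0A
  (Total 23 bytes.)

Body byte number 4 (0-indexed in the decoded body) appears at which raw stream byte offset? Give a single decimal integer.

Chunk 1: stream[0..1]='6' size=0x6=6, data at stream[3..9]='1ccqxy' -> body[0..6], body so far='1ccqxy'
Chunk 2: stream[11..12]='2' size=0x2=2, data at stream[14..16]='z1' -> body[6..8], body so far='1ccqxyz1'
Chunk 3: stream[18..19]='0' size=0 (terminator). Final body='1ccqxyz1' (8 bytes)
Body byte 4 at stream offset 7

Answer: 7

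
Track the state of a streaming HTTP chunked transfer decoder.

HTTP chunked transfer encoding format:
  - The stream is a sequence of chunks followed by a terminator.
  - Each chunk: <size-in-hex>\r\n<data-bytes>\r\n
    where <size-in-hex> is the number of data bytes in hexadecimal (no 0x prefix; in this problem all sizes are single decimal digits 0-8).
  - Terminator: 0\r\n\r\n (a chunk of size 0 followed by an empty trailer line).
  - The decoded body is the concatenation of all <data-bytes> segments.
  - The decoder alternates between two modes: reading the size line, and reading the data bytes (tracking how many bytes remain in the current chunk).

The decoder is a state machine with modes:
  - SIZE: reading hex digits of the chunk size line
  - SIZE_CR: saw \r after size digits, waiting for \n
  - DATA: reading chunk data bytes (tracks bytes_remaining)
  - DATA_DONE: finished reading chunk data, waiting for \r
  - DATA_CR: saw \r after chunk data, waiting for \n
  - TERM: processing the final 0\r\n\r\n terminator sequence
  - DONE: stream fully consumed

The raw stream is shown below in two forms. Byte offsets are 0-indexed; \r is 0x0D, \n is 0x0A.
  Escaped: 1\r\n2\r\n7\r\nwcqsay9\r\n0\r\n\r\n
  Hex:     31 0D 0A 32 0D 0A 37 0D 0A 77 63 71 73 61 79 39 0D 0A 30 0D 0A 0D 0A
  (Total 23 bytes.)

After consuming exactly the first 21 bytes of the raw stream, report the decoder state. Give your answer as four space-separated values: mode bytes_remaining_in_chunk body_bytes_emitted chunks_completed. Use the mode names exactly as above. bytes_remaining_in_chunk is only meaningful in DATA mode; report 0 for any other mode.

Byte 0 = '1': mode=SIZE remaining=0 emitted=0 chunks_done=0
Byte 1 = 0x0D: mode=SIZE_CR remaining=0 emitted=0 chunks_done=0
Byte 2 = 0x0A: mode=DATA remaining=1 emitted=0 chunks_done=0
Byte 3 = '2': mode=DATA_DONE remaining=0 emitted=1 chunks_done=0
Byte 4 = 0x0D: mode=DATA_CR remaining=0 emitted=1 chunks_done=0
Byte 5 = 0x0A: mode=SIZE remaining=0 emitted=1 chunks_done=1
Byte 6 = '7': mode=SIZE remaining=0 emitted=1 chunks_done=1
Byte 7 = 0x0D: mode=SIZE_CR remaining=0 emitted=1 chunks_done=1
Byte 8 = 0x0A: mode=DATA remaining=7 emitted=1 chunks_done=1
Byte 9 = 'w': mode=DATA remaining=6 emitted=2 chunks_done=1
Byte 10 = 'c': mode=DATA remaining=5 emitted=3 chunks_done=1
Byte 11 = 'q': mode=DATA remaining=4 emitted=4 chunks_done=1
Byte 12 = 's': mode=DATA remaining=3 emitted=5 chunks_done=1
Byte 13 = 'a': mode=DATA remaining=2 emitted=6 chunks_done=1
Byte 14 = 'y': mode=DATA remaining=1 emitted=7 chunks_done=1
Byte 15 = '9': mode=DATA_DONE remaining=0 emitted=8 chunks_done=1
Byte 16 = 0x0D: mode=DATA_CR remaining=0 emitted=8 chunks_done=1
Byte 17 = 0x0A: mode=SIZE remaining=0 emitted=8 chunks_done=2
Byte 18 = '0': mode=SIZE remaining=0 emitted=8 chunks_done=2
Byte 19 = 0x0D: mode=SIZE_CR remaining=0 emitted=8 chunks_done=2
Byte 20 = 0x0A: mode=TERM remaining=0 emitted=8 chunks_done=2

Answer: TERM 0 8 2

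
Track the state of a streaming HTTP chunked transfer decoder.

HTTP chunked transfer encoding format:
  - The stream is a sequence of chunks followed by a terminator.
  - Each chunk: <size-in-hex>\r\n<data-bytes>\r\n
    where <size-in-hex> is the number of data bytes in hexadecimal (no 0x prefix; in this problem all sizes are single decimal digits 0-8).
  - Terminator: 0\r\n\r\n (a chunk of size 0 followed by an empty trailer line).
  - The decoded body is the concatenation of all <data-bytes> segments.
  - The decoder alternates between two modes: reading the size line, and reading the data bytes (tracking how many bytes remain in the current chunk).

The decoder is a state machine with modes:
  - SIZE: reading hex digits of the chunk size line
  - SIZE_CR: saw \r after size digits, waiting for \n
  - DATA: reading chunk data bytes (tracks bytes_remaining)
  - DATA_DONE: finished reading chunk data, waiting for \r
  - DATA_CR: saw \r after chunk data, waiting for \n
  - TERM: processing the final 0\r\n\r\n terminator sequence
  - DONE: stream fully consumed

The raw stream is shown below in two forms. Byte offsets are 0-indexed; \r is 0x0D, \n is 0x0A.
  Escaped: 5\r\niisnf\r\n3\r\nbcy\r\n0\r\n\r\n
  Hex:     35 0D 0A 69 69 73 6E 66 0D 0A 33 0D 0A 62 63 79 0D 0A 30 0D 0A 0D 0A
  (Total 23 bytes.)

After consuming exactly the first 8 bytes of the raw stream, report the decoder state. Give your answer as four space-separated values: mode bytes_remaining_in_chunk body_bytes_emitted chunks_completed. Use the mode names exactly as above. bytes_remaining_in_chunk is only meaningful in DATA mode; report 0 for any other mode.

Byte 0 = '5': mode=SIZE remaining=0 emitted=0 chunks_done=0
Byte 1 = 0x0D: mode=SIZE_CR remaining=0 emitted=0 chunks_done=0
Byte 2 = 0x0A: mode=DATA remaining=5 emitted=0 chunks_done=0
Byte 3 = 'i': mode=DATA remaining=4 emitted=1 chunks_done=0
Byte 4 = 'i': mode=DATA remaining=3 emitted=2 chunks_done=0
Byte 5 = 's': mode=DATA remaining=2 emitted=3 chunks_done=0
Byte 6 = 'n': mode=DATA remaining=1 emitted=4 chunks_done=0
Byte 7 = 'f': mode=DATA_DONE remaining=0 emitted=5 chunks_done=0

Answer: DATA_DONE 0 5 0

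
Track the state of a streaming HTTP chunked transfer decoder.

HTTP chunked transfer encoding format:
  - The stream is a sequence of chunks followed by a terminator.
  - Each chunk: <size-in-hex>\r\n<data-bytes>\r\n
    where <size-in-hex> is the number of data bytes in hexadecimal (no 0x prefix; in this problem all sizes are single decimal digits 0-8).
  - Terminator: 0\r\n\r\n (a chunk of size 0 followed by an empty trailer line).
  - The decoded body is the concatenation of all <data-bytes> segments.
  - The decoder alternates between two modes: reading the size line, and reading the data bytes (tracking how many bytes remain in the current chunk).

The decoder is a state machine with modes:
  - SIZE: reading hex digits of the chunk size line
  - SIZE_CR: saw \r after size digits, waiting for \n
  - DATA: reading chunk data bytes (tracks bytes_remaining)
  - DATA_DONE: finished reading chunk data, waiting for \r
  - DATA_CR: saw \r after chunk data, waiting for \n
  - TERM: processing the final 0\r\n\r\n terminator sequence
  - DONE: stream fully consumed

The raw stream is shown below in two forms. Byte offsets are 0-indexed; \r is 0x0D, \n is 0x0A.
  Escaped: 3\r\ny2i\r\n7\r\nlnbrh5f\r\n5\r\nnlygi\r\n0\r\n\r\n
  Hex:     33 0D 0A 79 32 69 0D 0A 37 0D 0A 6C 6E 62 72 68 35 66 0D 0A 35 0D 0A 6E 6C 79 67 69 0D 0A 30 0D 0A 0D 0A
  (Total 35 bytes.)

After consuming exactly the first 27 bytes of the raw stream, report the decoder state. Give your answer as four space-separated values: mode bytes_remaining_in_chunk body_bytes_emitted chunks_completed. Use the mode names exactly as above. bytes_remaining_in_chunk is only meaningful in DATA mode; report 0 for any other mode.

Answer: DATA 1 14 2

Derivation:
Byte 0 = '3': mode=SIZE remaining=0 emitted=0 chunks_done=0
Byte 1 = 0x0D: mode=SIZE_CR remaining=0 emitted=0 chunks_done=0
Byte 2 = 0x0A: mode=DATA remaining=3 emitted=0 chunks_done=0
Byte 3 = 'y': mode=DATA remaining=2 emitted=1 chunks_done=0
Byte 4 = '2': mode=DATA remaining=1 emitted=2 chunks_done=0
Byte 5 = 'i': mode=DATA_DONE remaining=0 emitted=3 chunks_done=0
Byte 6 = 0x0D: mode=DATA_CR remaining=0 emitted=3 chunks_done=0
Byte 7 = 0x0A: mode=SIZE remaining=0 emitted=3 chunks_done=1
Byte 8 = '7': mode=SIZE remaining=0 emitted=3 chunks_done=1
Byte 9 = 0x0D: mode=SIZE_CR remaining=0 emitted=3 chunks_done=1
Byte 10 = 0x0A: mode=DATA remaining=7 emitted=3 chunks_done=1
Byte 11 = 'l': mode=DATA remaining=6 emitted=4 chunks_done=1
Byte 12 = 'n': mode=DATA remaining=5 emitted=5 chunks_done=1
Byte 13 = 'b': mode=DATA remaining=4 emitted=6 chunks_done=1
Byte 14 = 'r': mode=DATA remaining=3 emitted=7 chunks_done=1
Byte 15 = 'h': mode=DATA remaining=2 emitted=8 chunks_done=1
Byte 16 = '5': mode=DATA remaining=1 emitted=9 chunks_done=1
Byte 17 = 'f': mode=DATA_DONE remaining=0 emitted=10 chunks_done=1
Byte 18 = 0x0D: mode=DATA_CR remaining=0 emitted=10 chunks_done=1
Byte 19 = 0x0A: mode=SIZE remaining=0 emitted=10 chunks_done=2
Byte 20 = '5': mode=SIZE remaining=0 emitted=10 chunks_done=2
Byte 21 = 0x0D: mode=SIZE_CR remaining=0 emitted=10 chunks_done=2
Byte 22 = 0x0A: mode=DATA remaining=5 emitted=10 chunks_done=2
Byte 23 = 'n': mode=DATA remaining=4 emitted=11 chunks_done=2
Byte 24 = 'l': mode=DATA remaining=3 emitted=12 chunks_done=2
Byte 25 = 'y': mode=DATA remaining=2 emitted=13 chunks_done=2
Byte 26 = 'g': mode=DATA remaining=1 emitted=14 chunks_done=2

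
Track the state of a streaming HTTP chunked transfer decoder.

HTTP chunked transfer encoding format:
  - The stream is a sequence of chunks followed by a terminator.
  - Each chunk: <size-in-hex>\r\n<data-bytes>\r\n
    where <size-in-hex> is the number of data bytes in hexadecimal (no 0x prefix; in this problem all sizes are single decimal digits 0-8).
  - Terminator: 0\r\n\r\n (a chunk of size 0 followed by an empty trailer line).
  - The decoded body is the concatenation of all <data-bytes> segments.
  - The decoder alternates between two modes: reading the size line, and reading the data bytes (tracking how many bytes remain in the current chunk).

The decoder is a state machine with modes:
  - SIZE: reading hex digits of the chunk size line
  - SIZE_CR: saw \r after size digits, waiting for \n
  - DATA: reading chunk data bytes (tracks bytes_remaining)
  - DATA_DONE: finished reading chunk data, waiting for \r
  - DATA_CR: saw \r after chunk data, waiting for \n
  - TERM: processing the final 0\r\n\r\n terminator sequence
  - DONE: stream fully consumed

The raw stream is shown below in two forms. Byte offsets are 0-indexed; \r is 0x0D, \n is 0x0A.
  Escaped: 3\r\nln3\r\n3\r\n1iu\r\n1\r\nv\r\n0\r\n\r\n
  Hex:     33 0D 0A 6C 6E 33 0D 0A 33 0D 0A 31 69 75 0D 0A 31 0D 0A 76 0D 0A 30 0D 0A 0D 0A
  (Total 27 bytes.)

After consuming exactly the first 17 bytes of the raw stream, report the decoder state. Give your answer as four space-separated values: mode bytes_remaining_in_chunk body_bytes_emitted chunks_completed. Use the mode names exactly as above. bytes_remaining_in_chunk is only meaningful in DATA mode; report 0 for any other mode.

Byte 0 = '3': mode=SIZE remaining=0 emitted=0 chunks_done=0
Byte 1 = 0x0D: mode=SIZE_CR remaining=0 emitted=0 chunks_done=0
Byte 2 = 0x0A: mode=DATA remaining=3 emitted=0 chunks_done=0
Byte 3 = 'l': mode=DATA remaining=2 emitted=1 chunks_done=0
Byte 4 = 'n': mode=DATA remaining=1 emitted=2 chunks_done=0
Byte 5 = '3': mode=DATA_DONE remaining=0 emitted=3 chunks_done=0
Byte 6 = 0x0D: mode=DATA_CR remaining=0 emitted=3 chunks_done=0
Byte 7 = 0x0A: mode=SIZE remaining=0 emitted=3 chunks_done=1
Byte 8 = '3': mode=SIZE remaining=0 emitted=3 chunks_done=1
Byte 9 = 0x0D: mode=SIZE_CR remaining=0 emitted=3 chunks_done=1
Byte 10 = 0x0A: mode=DATA remaining=3 emitted=3 chunks_done=1
Byte 11 = '1': mode=DATA remaining=2 emitted=4 chunks_done=1
Byte 12 = 'i': mode=DATA remaining=1 emitted=5 chunks_done=1
Byte 13 = 'u': mode=DATA_DONE remaining=0 emitted=6 chunks_done=1
Byte 14 = 0x0D: mode=DATA_CR remaining=0 emitted=6 chunks_done=1
Byte 15 = 0x0A: mode=SIZE remaining=0 emitted=6 chunks_done=2
Byte 16 = '1': mode=SIZE remaining=0 emitted=6 chunks_done=2

Answer: SIZE 0 6 2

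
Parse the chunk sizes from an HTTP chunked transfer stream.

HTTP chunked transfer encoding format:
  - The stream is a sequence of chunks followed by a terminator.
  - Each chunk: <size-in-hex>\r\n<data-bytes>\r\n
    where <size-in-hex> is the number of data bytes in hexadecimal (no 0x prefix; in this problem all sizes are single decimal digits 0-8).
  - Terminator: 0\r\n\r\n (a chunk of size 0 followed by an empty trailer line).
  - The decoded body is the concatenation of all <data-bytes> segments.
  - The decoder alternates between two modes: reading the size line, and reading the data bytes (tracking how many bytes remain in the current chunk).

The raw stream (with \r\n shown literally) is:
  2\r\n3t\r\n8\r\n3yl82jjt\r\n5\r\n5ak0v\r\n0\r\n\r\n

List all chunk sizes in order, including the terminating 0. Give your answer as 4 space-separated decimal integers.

Answer: 2 8 5 0

Derivation:
Chunk 1: stream[0..1]='2' size=0x2=2, data at stream[3..5]='3t' -> body[0..2], body so far='3t'
Chunk 2: stream[7..8]='8' size=0x8=8, data at stream[10..18]='3yl82jjt' -> body[2..10], body so far='3t3yl82jjt'
Chunk 3: stream[20..21]='5' size=0x5=5, data at stream[23..28]='5ak0v' -> body[10..15], body so far='3t3yl82jjt5ak0v'
Chunk 4: stream[30..31]='0' size=0 (terminator). Final body='3t3yl82jjt5ak0v' (15 bytes)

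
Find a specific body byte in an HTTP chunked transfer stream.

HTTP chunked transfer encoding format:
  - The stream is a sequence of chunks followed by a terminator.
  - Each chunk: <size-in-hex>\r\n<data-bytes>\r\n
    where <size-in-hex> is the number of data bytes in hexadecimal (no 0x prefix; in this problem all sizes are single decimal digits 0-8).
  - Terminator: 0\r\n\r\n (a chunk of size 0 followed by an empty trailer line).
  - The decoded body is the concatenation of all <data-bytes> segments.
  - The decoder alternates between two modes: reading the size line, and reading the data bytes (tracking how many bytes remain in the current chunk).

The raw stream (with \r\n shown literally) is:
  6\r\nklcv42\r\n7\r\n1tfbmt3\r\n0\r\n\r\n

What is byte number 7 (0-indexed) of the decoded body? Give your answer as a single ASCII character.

Answer: t

Derivation:
Chunk 1: stream[0..1]='6' size=0x6=6, data at stream[3..9]='klcv42' -> body[0..6], body so far='klcv42'
Chunk 2: stream[11..12]='7' size=0x7=7, data at stream[14..21]='1tfbmt3' -> body[6..13], body so far='klcv421tfbmt3'
Chunk 3: stream[23..24]='0' size=0 (terminator). Final body='klcv421tfbmt3' (13 bytes)
Body byte 7 = 't'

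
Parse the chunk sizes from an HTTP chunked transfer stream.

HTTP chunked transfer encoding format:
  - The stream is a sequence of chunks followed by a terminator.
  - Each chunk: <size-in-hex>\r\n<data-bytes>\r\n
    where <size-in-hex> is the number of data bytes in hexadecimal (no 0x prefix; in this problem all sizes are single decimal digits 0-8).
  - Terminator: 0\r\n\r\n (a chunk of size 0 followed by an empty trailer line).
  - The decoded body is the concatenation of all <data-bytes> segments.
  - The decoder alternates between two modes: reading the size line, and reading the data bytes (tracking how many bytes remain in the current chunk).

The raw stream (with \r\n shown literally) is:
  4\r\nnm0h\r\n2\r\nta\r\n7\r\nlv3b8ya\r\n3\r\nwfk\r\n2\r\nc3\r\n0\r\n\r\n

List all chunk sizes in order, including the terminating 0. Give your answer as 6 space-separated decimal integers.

Answer: 4 2 7 3 2 0

Derivation:
Chunk 1: stream[0..1]='4' size=0x4=4, data at stream[3..7]='nm0h' -> body[0..4], body so far='nm0h'
Chunk 2: stream[9..10]='2' size=0x2=2, data at stream[12..14]='ta' -> body[4..6], body so far='nm0hta'
Chunk 3: stream[16..17]='7' size=0x7=7, data at stream[19..26]='lv3b8ya' -> body[6..13], body so far='nm0htalv3b8ya'
Chunk 4: stream[28..29]='3' size=0x3=3, data at stream[31..34]='wfk' -> body[13..16], body so far='nm0htalv3b8yawfk'
Chunk 5: stream[36..37]='2' size=0x2=2, data at stream[39..41]='c3' -> body[16..18], body so far='nm0htalv3b8yawfkc3'
Chunk 6: stream[43..44]='0' size=0 (terminator). Final body='nm0htalv3b8yawfkc3' (18 bytes)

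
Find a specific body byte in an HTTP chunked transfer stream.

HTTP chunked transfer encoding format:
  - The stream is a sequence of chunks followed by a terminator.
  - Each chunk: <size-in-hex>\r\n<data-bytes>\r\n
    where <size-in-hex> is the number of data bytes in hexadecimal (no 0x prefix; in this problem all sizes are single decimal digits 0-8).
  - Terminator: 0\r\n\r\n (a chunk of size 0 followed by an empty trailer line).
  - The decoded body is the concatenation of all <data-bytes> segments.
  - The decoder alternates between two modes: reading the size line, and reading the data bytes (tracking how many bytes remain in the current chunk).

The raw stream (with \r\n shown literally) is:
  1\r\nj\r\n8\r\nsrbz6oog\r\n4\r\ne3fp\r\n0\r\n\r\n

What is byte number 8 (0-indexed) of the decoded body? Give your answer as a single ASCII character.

Chunk 1: stream[0..1]='1' size=0x1=1, data at stream[3..4]='j' -> body[0..1], body so far='j'
Chunk 2: stream[6..7]='8' size=0x8=8, data at stream[9..17]='srbz6oog' -> body[1..9], body so far='jsrbz6oog'
Chunk 3: stream[19..20]='4' size=0x4=4, data at stream[22..26]='e3fp' -> body[9..13], body so far='jsrbz6ooge3fp'
Chunk 4: stream[28..29]='0' size=0 (terminator). Final body='jsrbz6ooge3fp' (13 bytes)
Body byte 8 = 'g'

Answer: g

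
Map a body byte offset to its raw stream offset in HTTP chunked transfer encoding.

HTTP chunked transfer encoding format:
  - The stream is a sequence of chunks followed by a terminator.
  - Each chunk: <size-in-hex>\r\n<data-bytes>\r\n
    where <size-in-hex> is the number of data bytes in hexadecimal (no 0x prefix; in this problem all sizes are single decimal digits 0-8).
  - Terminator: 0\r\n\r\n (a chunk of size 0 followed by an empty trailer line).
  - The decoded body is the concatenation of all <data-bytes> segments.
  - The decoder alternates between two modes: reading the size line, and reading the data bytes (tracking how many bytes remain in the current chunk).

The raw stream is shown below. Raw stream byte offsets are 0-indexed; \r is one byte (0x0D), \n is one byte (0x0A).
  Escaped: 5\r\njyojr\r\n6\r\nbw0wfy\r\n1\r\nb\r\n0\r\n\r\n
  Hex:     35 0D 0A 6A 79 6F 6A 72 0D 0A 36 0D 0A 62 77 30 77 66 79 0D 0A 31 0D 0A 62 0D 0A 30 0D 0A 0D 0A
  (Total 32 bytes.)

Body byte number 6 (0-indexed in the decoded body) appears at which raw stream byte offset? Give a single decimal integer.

Answer: 14

Derivation:
Chunk 1: stream[0..1]='5' size=0x5=5, data at stream[3..8]='jyojr' -> body[0..5], body so far='jyojr'
Chunk 2: stream[10..11]='6' size=0x6=6, data at stream[13..19]='bw0wfy' -> body[5..11], body so far='jyojrbw0wfy'
Chunk 3: stream[21..22]='1' size=0x1=1, data at stream[24..25]='b' -> body[11..12], body so far='jyojrbw0wfyb'
Chunk 4: stream[27..28]='0' size=0 (terminator). Final body='jyojrbw0wfyb' (12 bytes)
Body byte 6 at stream offset 14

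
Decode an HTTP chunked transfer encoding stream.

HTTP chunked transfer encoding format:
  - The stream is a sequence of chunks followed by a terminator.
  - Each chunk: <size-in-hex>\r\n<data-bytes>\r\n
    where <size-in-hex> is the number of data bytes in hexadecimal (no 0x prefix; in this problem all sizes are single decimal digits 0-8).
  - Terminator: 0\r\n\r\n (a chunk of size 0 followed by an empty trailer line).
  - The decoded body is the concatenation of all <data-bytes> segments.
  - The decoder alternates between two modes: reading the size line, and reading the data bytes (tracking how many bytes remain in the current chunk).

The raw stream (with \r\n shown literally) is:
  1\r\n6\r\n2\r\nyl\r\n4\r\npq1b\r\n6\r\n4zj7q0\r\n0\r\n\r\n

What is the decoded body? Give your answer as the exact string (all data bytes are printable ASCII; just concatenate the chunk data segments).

Answer: 6ylpq1b4zj7q0

Derivation:
Chunk 1: stream[0..1]='1' size=0x1=1, data at stream[3..4]='6' -> body[0..1], body so far='6'
Chunk 2: stream[6..7]='2' size=0x2=2, data at stream[9..11]='yl' -> body[1..3], body so far='6yl'
Chunk 3: stream[13..14]='4' size=0x4=4, data at stream[16..20]='pq1b' -> body[3..7], body so far='6ylpq1b'
Chunk 4: stream[22..23]='6' size=0x6=6, data at stream[25..31]='4zj7q0' -> body[7..13], body so far='6ylpq1b4zj7q0'
Chunk 5: stream[33..34]='0' size=0 (terminator). Final body='6ylpq1b4zj7q0' (13 bytes)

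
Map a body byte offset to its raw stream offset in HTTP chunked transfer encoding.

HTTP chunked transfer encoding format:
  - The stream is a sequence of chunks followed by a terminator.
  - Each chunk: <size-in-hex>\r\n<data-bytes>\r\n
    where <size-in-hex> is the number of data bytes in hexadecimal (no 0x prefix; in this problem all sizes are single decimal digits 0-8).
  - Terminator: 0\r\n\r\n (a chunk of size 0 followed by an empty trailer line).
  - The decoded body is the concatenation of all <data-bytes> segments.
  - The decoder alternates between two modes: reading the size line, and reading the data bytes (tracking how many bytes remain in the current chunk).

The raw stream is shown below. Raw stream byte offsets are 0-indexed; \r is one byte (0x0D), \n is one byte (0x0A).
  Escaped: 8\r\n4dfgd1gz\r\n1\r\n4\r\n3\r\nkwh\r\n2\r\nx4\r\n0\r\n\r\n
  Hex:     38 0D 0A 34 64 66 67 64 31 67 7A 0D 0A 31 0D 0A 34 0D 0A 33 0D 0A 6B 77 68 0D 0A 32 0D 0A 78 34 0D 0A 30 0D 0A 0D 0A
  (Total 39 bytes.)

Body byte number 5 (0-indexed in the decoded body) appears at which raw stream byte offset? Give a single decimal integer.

Chunk 1: stream[0..1]='8' size=0x8=8, data at stream[3..11]='4dfgd1gz' -> body[0..8], body so far='4dfgd1gz'
Chunk 2: stream[13..14]='1' size=0x1=1, data at stream[16..17]='4' -> body[8..9], body so far='4dfgd1gz4'
Chunk 3: stream[19..20]='3' size=0x3=3, data at stream[22..25]='kwh' -> body[9..12], body so far='4dfgd1gz4kwh'
Chunk 4: stream[27..28]='2' size=0x2=2, data at stream[30..32]='x4' -> body[12..14], body so far='4dfgd1gz4kwhx4'
Chunk 5: stream[34..35]='0' size=0 (terminator). Final body='4dfgd1gz4kwhx4' (14 bytes)
Body byte 5 at stream offset 8

Answer: 8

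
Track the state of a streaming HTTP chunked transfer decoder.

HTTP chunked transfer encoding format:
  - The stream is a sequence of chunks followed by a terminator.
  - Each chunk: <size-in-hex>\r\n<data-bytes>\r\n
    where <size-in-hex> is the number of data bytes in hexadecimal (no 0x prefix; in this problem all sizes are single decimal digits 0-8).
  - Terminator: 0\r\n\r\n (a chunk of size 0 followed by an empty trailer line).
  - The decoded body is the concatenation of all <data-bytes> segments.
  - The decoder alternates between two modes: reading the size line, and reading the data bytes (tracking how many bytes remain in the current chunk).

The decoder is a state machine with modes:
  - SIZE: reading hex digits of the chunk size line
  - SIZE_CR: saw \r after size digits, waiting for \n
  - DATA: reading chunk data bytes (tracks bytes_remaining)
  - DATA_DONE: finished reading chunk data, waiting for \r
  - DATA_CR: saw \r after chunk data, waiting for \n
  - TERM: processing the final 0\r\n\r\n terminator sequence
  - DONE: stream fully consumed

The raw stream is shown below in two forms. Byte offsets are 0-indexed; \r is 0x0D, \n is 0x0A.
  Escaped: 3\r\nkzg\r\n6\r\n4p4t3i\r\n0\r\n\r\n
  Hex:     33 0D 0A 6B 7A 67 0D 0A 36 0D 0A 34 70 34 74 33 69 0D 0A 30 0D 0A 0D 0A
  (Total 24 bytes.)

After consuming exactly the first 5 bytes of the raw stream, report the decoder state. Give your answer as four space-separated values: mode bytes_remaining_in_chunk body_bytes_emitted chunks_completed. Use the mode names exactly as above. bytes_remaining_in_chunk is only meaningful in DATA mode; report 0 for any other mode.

Answer: DATA 1 2 0

Derivation:
Byte 0 = '3': mode=SIZE remaining=0 emitted=0 chunks_done=0
Byte 1 = 0x0D: mode=SIZE_CR remaining=0 emitted=0 chunks_done=0
Byte 2 = 0x0A: mode=DATA remaining=3 emitted=0 chunks_done=0
Byte 3 = 'k': mode=DATA remaining=2 emitted=1 chunks_done=0
Byte 4 = 'z': mode=DATA remaining=1 emitted=2 chunks_done=0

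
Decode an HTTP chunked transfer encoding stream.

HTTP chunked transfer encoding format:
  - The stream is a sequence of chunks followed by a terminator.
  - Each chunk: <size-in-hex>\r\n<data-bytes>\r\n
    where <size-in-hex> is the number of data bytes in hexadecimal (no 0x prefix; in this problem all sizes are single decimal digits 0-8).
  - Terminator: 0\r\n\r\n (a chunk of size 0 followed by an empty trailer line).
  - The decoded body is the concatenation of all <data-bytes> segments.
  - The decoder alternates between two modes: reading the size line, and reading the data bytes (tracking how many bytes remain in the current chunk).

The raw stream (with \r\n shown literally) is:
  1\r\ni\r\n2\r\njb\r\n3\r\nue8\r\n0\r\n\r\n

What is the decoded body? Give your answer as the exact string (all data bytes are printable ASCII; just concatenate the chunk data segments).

Chunk 1: stream[0..1]='1' size=0x1=1, data at stream[3..4]='i' -> body[0..1], body so far='i'
Chunk 2: stream[6..7]='2' size=0x2=2, data at stream[9..11]='jb' -> body[1..3], body so far='ijb'
Chunk 3: stream[13..14]='3' size=0x3=3, data at stream[16..19]='ue8' -> body[3..6], body so far='ijbue8'
Chunk 4: stream[21..22]='0' size=0 (terminator). Final body='ijbue8' (6 bytes)

Answer: ijbue8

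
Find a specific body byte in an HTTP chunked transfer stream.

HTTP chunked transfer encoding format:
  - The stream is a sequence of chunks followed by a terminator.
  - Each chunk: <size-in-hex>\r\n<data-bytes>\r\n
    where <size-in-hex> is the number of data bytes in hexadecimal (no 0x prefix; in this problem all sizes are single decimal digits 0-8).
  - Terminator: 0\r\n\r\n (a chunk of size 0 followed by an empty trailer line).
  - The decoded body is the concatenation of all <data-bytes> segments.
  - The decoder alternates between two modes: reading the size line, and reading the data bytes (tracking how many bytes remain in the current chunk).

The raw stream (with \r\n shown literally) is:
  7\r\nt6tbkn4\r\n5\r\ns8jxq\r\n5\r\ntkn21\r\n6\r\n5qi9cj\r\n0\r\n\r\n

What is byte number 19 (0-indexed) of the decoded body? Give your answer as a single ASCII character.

Answer: i

Derivation:
Chunk 1: stream[0..1]='7' size=0x7=7, data at stream[3..10]='t6tbkn4' -> body[0..7], body so far='t6tbkn4'
Chunk 2: stream[12..13]='5' size=0x5=5, data at stream[15..20]='s8jxq' -> body[7..12], body so far='t6tbkn4s8jxq'
Chunk 3: stream[22..23]='5' size=0x5=5, data at stream[25..30]='tkn21' -> body[12..17], body so far='t6tbkn4s8jxqtkn21'
Chunk 4: stream[32..33]='6' size=0x6=6, data at stream[35..41]='5qi9cj' -> body[17..23], body so far='t6tbkn4s8jxqtkn215qi9cj'
Chunk 5: stream[43..44]='0' size=0 (terminator). Final body='t6tbkn4s8jxqtkn215qi9cj' (23 bytes)
Body byte 19 = 'i'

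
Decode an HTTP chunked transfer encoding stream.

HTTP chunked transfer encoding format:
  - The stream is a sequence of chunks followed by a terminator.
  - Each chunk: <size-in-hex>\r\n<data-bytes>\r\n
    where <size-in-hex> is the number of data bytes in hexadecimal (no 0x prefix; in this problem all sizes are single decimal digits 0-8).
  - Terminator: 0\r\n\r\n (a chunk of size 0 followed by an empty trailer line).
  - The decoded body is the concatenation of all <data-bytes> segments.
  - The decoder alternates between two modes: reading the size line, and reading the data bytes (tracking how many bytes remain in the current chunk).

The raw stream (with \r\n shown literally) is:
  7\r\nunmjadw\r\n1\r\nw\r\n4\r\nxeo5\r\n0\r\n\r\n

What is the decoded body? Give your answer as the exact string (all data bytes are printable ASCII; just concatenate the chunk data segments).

Answer: unmjadwwxeo5

Derivation:
Chunk 1: stream[0..1]='7' size=0x7=7, data at stream[3..10]='unmjadw' -> body[0..7], body so far='unmjadw'
Chunk 2: stream[12..13]='1' size=0x1=1, data at stream[15..16]='w' -> body[7..8], body so far='unmjadww'
Chunk 3: stream[18..19]='4' size=0x4=4, data at stream[21..25]='xeo5' -> body[8..12], body so far='unmjadwwxeo5'
Chunk 4: stream[27..28]='0' size=0 (terminator). Final body='unmjadwwxeo5' (12 bytes)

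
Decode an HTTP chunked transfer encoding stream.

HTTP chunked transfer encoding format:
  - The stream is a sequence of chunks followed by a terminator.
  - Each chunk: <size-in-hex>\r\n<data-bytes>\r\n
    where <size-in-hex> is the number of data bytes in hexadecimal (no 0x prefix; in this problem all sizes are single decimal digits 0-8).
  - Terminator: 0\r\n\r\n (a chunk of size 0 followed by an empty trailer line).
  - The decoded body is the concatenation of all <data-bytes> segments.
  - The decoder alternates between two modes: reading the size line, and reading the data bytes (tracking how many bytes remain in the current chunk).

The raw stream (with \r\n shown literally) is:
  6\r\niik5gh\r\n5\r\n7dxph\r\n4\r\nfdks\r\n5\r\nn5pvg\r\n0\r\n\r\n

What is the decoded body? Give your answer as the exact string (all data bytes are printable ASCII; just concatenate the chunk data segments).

Chunk 1: stream[0..1]='6' size=0x6=6, data at stream[3..9]='iik5gh' -> body[0..6], body so far='iik5gh'
Chunk 2: stream[11..12]='5' size=0x5=5, data at stream[14..19]='7dxph' -> body[6..11], body so far='iik5gh7dxph'
Chunk 3: stream[21..22]='4' size=0x4=4, data at stream[24..28]='fdks' -> body[11..15], body so far='iik5gh7dxphfdks'
Chunk 4: stream[30..31]='5' size=0x5=5, data at stream[33..38]='n5pvg' -> body[15..20], body so far='iik5gh7dxphfdksn5pvg'
Chunk 5: stream[40..41]='0' size=0 (terminator). Final body='iik5gh7dxphfdksn5pvg' (20 bytes)

Answer: iik5gh7dxphfdksn5pvg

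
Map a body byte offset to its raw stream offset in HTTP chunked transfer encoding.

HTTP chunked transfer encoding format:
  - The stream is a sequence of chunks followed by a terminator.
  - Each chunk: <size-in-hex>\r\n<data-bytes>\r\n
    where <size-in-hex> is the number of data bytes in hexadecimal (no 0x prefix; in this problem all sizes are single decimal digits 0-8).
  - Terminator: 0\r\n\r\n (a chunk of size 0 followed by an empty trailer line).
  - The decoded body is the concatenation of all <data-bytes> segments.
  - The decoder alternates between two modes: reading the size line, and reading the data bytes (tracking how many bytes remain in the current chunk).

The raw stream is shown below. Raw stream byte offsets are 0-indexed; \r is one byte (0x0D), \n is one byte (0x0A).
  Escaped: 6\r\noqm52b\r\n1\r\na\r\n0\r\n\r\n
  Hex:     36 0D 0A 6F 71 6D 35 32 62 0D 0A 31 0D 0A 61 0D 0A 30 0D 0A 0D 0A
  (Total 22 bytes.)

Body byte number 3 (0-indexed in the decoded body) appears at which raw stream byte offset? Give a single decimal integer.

Chunk 1: stream[0..1]='6' size=0x6=6, data at stream[3..9]='oqm52b' -> body[0..6], body so far='oqm52b'
Chunk 2: stream[11..12]='1' size=0x1=1, data at stream[14..15]='a' -> body[6..7], body so far='oqm52ba'
Chunk 3: stream[17..18]='0' size=0 (terminator). Final body='oqm52ba' (7 bytes)
Body byte 3 at stream offset 6

Answer: 6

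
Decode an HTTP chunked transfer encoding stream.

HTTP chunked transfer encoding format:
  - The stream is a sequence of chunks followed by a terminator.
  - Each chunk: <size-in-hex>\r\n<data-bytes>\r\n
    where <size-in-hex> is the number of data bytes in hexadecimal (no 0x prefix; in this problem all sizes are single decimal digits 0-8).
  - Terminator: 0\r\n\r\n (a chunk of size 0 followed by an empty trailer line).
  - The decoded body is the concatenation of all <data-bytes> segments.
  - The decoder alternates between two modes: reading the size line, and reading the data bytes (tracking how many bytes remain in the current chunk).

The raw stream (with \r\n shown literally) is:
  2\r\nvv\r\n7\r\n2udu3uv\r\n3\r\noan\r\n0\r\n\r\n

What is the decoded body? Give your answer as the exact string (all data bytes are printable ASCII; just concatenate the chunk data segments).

Answer: vv2udu3uvoan

Derivation:
Chunk 1: stream[0..1]='2' size=0x2=2, data at stream[3..5]='vv' -> body[0..2], body so far='vv'
Chunk 2: stream[7..8]='7' size=0x7=7, data at stream[10..17]='2udu3uv' -> body[2..9], body so far='vv2udu3uv'
Chunk 3: stream[19..20]='3' size=0x3=3, data at stream[22..25]='oan' -> body[9..12], body so far='vv2udu3uvoan'
Chunk 4: stream[27..28]='0' size=0 (terminator). Final body='vv2udu3uvoan' (12 bytes)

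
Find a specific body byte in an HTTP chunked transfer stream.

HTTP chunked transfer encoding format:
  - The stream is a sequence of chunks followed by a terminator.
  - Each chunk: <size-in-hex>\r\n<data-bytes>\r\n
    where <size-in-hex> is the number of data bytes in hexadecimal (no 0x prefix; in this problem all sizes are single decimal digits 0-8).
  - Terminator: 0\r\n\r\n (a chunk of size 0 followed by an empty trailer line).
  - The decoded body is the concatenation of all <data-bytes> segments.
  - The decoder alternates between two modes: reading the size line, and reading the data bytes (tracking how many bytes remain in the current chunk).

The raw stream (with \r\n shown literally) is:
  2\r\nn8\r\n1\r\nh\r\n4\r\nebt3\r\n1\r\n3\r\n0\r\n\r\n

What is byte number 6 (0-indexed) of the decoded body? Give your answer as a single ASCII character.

Answer: 3

Derivation:
Chunk 1: stream[0..1]='2' size=0x2=2, data at stream[3..5]='n8' -> body[0..2], body so far='n8'
Chunk 2: stream[7..8]='1' size=0x1=1, data at stream[10..11]='h' -> body[2..3], body so far='n8h'
Chunk 3: stream[13..14]='4' size=0x4=4, data at stream[16..20]='ebt3' -> body[3..7], body so far='n8hebt3'
Chunk 4: stream[22..23]='1' size=0x1=1, data at stream[25..26]='3' -> body[7..8], body so far='n8hebt33'
Chunk 5: stream[28..29]='0' size=0 (terminator). Final body='n8hebt33' (8 bytes)
Body byte 6 = '3'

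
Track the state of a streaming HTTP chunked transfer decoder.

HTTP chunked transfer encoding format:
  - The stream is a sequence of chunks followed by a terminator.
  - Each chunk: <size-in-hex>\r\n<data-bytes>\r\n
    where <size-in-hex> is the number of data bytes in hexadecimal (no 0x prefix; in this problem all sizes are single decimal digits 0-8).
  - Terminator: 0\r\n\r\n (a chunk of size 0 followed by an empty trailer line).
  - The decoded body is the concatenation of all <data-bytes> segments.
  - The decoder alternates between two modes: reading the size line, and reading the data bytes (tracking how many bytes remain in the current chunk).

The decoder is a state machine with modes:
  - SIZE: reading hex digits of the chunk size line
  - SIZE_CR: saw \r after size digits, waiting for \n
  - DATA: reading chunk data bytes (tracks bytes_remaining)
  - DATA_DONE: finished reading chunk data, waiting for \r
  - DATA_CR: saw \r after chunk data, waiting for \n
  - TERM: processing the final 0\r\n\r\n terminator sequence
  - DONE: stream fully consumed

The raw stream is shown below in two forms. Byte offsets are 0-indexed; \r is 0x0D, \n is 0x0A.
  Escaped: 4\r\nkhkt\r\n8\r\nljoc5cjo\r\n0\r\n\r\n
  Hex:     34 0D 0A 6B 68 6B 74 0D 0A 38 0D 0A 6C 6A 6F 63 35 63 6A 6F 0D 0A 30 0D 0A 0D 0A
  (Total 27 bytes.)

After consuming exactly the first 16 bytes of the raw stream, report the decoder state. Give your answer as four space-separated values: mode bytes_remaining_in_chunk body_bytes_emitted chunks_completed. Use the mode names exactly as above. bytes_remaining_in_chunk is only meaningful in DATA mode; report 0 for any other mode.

Byte 0 = '4': mode=SIZE remaining=0 emitted=0 chunks_done=0
Byte 1 = 0x0D: mode=SIZE_CR remaining=0 emitted=0 chunks_done=0
Byte 2 = 0x0A: mode=DATA remaining=4 emitted=0 chunks_done=0
Byte 3 = 'k': mode=DATA remaining=3 emitted=1 chunks_done=0
Byte 4 = 'h': mode=DATA remaining=2 emitted=2 chunks_done=0
Byte 5 = 'k': mode=DATA remaining=1 emitted=3 chunks_done=0
Byte 6 = 't': mode=DATA_DONE remaining=0 emitted=4 chunks_done=0
Byte 7 = 0x0D: mode=DATA_CR remaining=0 emitted=4 chunks_done=0
Byte 8 = 0x0A: mode=SIZE remaining=0 emitted=4 chunks_done=1
Byte 9 = '8': mode=SIZE remaining=0 emitted=4 chunks_done=1
Byte 10 = 0x0D: mode=SIZE_CR remaining=0 emitted=4 chunks_done=1
Byte 11 = 0x0A: mode=DATA remaining=8 emitted=4 chunks_done=1
Byte 12 = 'l': mode=DATA remaining=7 emitted=5 chunks_done=1
Byte 13 = 'j': mode=DATA remaining=6 emitted=6 chunks_done=1
Byte 14 = 'o': mode=DATA remaining=5 emitted=7 chunks_done=1
Byte 15 = 'c': mode=DATA remaining=4 emitted=8 chunks_done=1

Answer: DATA 4 8 1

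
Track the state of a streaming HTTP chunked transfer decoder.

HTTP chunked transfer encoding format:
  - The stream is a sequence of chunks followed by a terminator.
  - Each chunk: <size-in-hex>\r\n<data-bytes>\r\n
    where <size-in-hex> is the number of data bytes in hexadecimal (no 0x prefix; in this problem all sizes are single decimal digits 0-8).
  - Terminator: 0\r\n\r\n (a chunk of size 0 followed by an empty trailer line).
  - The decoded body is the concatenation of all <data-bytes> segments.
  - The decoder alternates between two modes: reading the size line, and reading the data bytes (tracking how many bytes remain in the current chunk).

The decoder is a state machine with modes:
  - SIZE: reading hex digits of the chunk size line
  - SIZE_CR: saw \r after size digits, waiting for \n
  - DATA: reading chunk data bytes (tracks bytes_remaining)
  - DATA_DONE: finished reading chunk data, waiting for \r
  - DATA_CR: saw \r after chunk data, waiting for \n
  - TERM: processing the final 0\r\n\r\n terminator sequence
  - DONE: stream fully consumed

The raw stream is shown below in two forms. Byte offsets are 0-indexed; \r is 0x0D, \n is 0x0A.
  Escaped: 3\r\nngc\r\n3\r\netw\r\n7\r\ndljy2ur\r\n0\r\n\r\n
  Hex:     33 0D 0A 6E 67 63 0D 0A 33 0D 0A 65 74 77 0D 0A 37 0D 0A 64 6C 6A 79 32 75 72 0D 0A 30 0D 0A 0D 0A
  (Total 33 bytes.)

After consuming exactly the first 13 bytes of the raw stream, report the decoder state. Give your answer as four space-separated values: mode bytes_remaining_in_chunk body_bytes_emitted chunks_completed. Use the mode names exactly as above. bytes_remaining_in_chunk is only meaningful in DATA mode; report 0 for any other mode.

Answer: DATA 1 5 1

Derivation:
Byte 0 = '3': mode=SIZE remaining=0 emitted=0 chunks_done=0
Byte 1 = 0x0D: mode=SIZE_CR remaining=0 emitted=0 chunks_done=0
Byte 2 = 0x0A: mode=DATA remaining=3 emitted=0 chunks_done=0
Byte 3 = 'n': mode=DATA remaining=2 emitted=1 chunks_done=0
Byte 4 = 'g': mode=DATA remaining=1 emitted=2 chunks_done=0
Byte 5 = 'c': mode=DATA_DONE remaining=0 emitted=3 chunks_done=0
Byte 6 = 0x0D: mode=DATA_CR remaining=0 emitted=3 chunks_done=0
Byte 7 = 0x0A: mode=SIZE remaining=0 emitted=3 chunks_done=1
Byte 8 = '3': mode=SIZE remaining=0 emitted=3 chunks_done=1
Byte 9 = 0x0D: mode=SIZE_CR remaining=0 emitted=3 chunks_done=1
Byte 10 = 0x0A: mode=DATA remaining=3 emitted=3 chunks_done=1
Byte 11 = 'e': mode=DATA remaining=2 emitted=4 chunks_done=1
Byte 12 = 't': mode=DATA remaining=1 emitted=5 chunks_done=1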